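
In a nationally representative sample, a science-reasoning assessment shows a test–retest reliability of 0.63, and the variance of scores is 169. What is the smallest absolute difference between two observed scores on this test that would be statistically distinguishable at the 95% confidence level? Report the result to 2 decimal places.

21.92

SD = √169 ≈ 13.000
The standard error of measurement is 13.000×√(1 − 0.630) ≈ 13.000×0.608 ≈ 7.908.
SE_diff = √2 × SEM ≈ 11.183
Minimum reliable difference = 1.96 × SE_diff ≈ 1.96 × 11.183 ≈ 21.919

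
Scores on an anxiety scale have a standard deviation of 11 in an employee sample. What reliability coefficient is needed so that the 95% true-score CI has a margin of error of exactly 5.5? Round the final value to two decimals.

Required SEM = 5.5 / 1.96 ≈ 2.8061
Required reliability = 1 − (SEM/SD)² = 1 − 0.0651 ≈ 0.9349

0.93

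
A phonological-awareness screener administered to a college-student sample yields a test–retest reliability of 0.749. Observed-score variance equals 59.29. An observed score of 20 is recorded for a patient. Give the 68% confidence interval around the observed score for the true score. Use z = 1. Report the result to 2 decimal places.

SD = √59.29 = 7.7000
SEM = 7.7000 * √(1 − 0.7490) = 7.7000 * √0.2510 ≃ 7.7000 * 0.5010 ≃ 3.8577
Half-width = 1*3.8577 ≃ 3.8577
68% CI: 20 ± 3.8577 = [16.1423, 23.8577]

[16.14, 23.86]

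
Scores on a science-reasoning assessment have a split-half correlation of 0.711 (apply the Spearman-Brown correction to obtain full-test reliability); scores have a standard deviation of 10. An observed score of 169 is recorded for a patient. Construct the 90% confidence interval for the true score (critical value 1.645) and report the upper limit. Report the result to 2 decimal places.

175.76

r_full = 2·0.711 / (1 + 0.711) ≈ 0.8311
SEM = 10.0000×√(1 − 0.8311) ≈ 4.1098
Margin = 1.645 × 4.1098 ≈ 6.7607
Upper limit = 169 + 6.7607 ≈ 175.7607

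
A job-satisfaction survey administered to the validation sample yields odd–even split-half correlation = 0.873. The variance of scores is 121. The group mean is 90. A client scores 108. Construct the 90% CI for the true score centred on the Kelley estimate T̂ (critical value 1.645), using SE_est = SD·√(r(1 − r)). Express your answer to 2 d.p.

SD = √121 ≈ 11.0000
Spearman-Brown: r = 2(0.873) / (1 + 0.873) = 1.7460 / 1.8730 ≈ 0.9322
T̂ = r·X + (1 − r)·M = 0.9322×108 + 0.0678×90 ≈ 100.6770 + 6.1025 ≈ 106.7795
SE_est = 11.0000·√[r(1 − r)] ≈ 2.7655
CI = 106.7795 ± 1.645 × 2.7655 → [102.2302, 111.3288]

[102.23, 111.33]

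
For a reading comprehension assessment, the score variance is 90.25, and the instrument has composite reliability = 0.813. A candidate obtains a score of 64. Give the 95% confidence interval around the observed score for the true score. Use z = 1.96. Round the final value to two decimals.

SD = √90.25 = 9.5000
SEM = 9.5000*√(1 − 0.8130) ≈ 4.1081
Margin = 1.96 * 4.1081 ≈ 8.0519
95% CI: 64 ± 8.0519 = [55.9481, 72.0519]

[55.95, 72.05]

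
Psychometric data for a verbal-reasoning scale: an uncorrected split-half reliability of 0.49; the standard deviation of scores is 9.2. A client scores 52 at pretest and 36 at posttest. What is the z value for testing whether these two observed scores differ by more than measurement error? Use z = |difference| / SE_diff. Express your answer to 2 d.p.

2.10

Full-length reliability (Spearman-Brown) = 2(0.49)/(1+0.49) ≈ 0.658
SEM = 9.200*√(1 − 0.658) ≈ 5.382
SE_diff = SEM * √2 ≈ 5.382 * 1.414 ≈ 7.612
z = 16 / 7.612 ≈ 2.102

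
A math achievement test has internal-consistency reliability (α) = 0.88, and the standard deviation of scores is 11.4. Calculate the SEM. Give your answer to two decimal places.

3.95

The standard error of measurement is 11.4000×√(1 − 0.8800) ≈ 11.4000×0.3464 ≈ 3.9491.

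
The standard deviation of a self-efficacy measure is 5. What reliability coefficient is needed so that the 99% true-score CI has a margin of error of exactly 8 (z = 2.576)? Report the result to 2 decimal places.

Required SEM = 8 / 2.576 ≃ 3.1056
r = 1 − (SEM / SD)² = 1 − (3.1056 / 5)² ≃ 1 − 0.3858 ≃ 0.6142

0.61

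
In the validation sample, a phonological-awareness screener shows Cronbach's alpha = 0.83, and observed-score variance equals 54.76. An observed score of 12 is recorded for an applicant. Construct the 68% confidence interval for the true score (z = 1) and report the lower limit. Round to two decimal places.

8.95

SD = √54.76 = 7.4000
SEM = 7.4000 * √(1 − 0.8300) = 7.4000 * √0.1700 ≃ 7.4000 * 0.4123 ≃ 3.0511
Half-width = 1*3.0511 ≃ 3.0511
Lower bound: 12 − 3.0511 = 8.9489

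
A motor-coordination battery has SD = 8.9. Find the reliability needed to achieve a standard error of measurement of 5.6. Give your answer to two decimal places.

0.60

Required reliability = 1 − (SEM/SD)² = 1 − 0.396 ≃ 0.604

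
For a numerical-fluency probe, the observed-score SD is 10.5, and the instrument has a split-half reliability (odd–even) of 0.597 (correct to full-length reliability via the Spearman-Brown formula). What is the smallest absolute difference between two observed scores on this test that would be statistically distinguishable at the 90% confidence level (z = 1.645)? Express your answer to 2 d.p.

Full-length reliability (Spearman-Brown) = 2(0.597)/(1+0.597) ≈ 0.7477
SEM = 10.5000 * √(1 − 0.7477) = 10.5000 * √0.2523 ≈ 10.5000 * 0.5023 ≈ 5.2746
Standard error of the difference = 5.2746·√2 ≈ 7.4594
Smallest detectable difference = 1.645*7.4594 ≈ 12.2707

12.27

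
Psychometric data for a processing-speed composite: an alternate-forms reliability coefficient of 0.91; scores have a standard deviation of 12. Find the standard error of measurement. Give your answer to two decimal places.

SEM = 12.000 × √(1 − 0.910) = 12.000 × √0.090 ≈ 12.000 × 0.300 ≈ 3.600

3.60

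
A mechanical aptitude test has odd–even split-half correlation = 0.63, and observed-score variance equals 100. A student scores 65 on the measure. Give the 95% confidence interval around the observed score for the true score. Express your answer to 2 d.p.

[55.66, 74.34]

σ = 100^(1/2) = 10.000
Spearman-Brown: r = 2(0.63) / (1 + 0.63) = 1.260 / 1.630 ≈ 0.773
SEM = 10.000 * √(1 − 0.773) = 10.000 * √0.227 ≈ 10.000 * 0.476 ≈ 4.764
1.96 * SEM ≈ 9.338
95% CI: 65 ± 9.338 = [55.662, 74.338]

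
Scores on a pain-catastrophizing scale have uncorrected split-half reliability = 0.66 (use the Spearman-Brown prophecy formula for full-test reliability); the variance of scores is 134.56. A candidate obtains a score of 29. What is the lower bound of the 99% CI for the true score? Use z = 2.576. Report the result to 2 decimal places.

15.48

SD = √134.56 ≃ 11.6000
Full-length reliability (Spearman-Brown) = 2(0.66)/(1+0.66) ≃ 0.7952
SEM = 11.6000×√(1 − 0.7952) ≃ 5.2498
Margin = 2.576 × 5.2498 ≃ 13.5235
Lower bound: 29 − 13.5235 = 15.4765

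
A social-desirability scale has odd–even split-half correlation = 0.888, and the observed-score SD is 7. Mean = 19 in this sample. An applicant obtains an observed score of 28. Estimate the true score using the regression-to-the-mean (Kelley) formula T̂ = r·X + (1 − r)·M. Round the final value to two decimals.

r_full = 2·0.888 / (1 + 0.888) ≈ 0.9407
T̂ = 0.9407(28) + 0.0593(19) ≈ 27.4661

27.47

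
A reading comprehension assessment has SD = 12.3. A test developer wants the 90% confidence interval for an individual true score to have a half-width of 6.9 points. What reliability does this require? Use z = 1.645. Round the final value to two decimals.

0.88

Required SEM = 6.9 / 1.645 ≈ 4.195
Required reliability = 1 − (SEM/SD)² = 1 − 0.116 ≈ 0.884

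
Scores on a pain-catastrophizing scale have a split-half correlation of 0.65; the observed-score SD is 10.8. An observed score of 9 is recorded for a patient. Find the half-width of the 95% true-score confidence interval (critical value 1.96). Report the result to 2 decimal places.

9.75

Full-length reliability (Spearman-Brown) = 2(0.65)/(1+0.65) ≈ 0.788
SEM = 10.800 × √(1 − 0.788) = 10.800 × √0.212 ≈ 10.800 × 0.461 ≈ 4.974
Half-width = 1.96×4.974 ≈ 9.749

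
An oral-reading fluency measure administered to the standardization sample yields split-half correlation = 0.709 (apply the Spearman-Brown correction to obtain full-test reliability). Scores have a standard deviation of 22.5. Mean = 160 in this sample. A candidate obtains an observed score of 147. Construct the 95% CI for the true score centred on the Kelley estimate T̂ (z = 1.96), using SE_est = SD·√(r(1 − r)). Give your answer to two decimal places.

[132.64, 165.79]

r_full = 2·0.709 / (1 + 0.709) ≈ 0.82972
Estimated true score = 0.82972*147 + (1 − 0.82972)*160 ≈ 149.21358
SE_est = SD * √(r(1 − r)) = 22.50000 * √0.14128 ≈ 22.50000 * 0.37587 ≈ 8.45717
95% CI: 149.21358 ± 16.57605 ≈ (132.63752, 165.78963)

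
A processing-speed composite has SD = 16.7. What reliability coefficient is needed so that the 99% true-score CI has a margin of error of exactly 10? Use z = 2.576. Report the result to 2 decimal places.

Required SEM = 10 / 2.576 ≈ 3.882
r = 1 − (3.882/16.7)² ≈ 1 − 0.054 ≈ 0.946

0.95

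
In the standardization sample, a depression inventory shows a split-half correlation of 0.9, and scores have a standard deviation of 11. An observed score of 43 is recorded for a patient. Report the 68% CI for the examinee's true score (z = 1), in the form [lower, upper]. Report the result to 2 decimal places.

[40.48, 45.52]

Spearman-Brown: r = 2(0.9) / (1 + 0.9) = 1.800 / 1.900 ≃ 0.947
SEM = 11.000 × √(1 − 0.947) = 11.000 × √0.053 ≃ 11.000 × 0.229 ≃ 2.524
Half-width = 1×2.524 ≃ 2.524
68% CI: 43 ± 2.524 = [40.476, 45.524]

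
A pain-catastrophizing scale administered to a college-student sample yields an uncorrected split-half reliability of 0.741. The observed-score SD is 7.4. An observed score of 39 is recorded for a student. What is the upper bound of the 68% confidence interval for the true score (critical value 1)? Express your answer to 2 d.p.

41.85

Full-length reliability (Spearman-Brown) = 2(0.741)/(1+0.741) ≈ 0.851
SEM = 7.400 × √(1 − 0.851) = 7.400 × √0.149 ≈ 7.400 × 0.386 ≈ 2.854
Margin = 1 × 2.854 ≈ 2.854
Upper limit = 39 + 2.854 ≈ 41.854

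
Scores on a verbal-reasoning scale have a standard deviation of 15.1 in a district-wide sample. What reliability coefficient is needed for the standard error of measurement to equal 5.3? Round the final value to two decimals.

0.88

Required reliability = 1 − (SEM/SD)² = 1 − 0.12320 ≃ 0.87680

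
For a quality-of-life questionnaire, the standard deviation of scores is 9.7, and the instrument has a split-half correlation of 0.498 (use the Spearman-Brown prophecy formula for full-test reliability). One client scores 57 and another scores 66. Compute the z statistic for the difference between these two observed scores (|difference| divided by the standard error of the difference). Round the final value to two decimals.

r_full = 2·0.498 / (1 + 0.498) ≈ 0.6649
SEM = 9.7000·√(1 − 0.6649) ≈ 5.6152
SE_diff = SEM · √2 ≈ 5.6152 · 1.4142 ≈ 7.9411
z = 9 / 7.9411 ≈ 1.1333

1.13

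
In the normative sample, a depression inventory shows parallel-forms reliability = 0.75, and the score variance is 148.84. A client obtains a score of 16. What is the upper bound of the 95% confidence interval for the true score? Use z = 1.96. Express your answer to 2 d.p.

SD = √148.84 ≈ 12.200
SEM = 12.200 * √(1 − 0.750) = 12.200 * √0.250 ≈ 12.200 * 0.500 ≈ 6.100
1.96 * SEM ≈ 11.956
Upper limit = 16 + 11.956 ≈ 27.956

27.96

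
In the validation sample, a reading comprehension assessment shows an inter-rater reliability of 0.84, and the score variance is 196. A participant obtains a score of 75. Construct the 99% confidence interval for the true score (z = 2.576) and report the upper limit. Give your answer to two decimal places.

SD = √196 ≈ 14.00000
SEM = 14.00000×√(1 − 0.84000) ≈ 5.60000
Half-width = 2.576×5.60000 ≈ 14.42560
Upper bound: 75 + 14.42560 = 89.42560

89.43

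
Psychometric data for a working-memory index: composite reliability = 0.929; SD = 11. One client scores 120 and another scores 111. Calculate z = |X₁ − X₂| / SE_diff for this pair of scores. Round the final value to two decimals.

2.17

SEM = 11.000 · √(1 − 0.929) = 11.000 · √0.071 ≃ 11.000 · 0.266 ≃ 2.931
SE_diff = SEM · √2 ≃ 2.931 · 1.414 ≃ 4.145
z = |120 − 111| / 4.145 = 9 / 4.145 ≃ 2.171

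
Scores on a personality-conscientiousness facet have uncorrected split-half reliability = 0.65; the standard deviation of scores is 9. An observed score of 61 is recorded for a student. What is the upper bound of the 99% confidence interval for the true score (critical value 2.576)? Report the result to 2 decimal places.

71.68

r_full = 2·0.65 / (1 + 0.65) ≈ 0.788
SEM = 9.000 × √(1 − 0.788) = 9.000 × √0.212 ≈ 9.000 × 0.461 ≈ 4.145
Half-width = 2.576×4.145 ≈ 10.678
Upper bound: 61 + 10.678 = 71.678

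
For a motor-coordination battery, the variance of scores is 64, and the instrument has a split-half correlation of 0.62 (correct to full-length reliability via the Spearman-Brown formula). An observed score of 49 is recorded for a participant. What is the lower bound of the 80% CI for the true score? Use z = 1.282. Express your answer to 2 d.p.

44.03

SD = √64 = 8.000
r_full = 2·0.62 / (1 + 0.62) ≈ 0.765
SEM = 8.000 · √(1 − 0.765) = 8.000 · √0.235 ≈ 8.000 · 0.484 ≈ 3.875
1.282 · SEM ≈ 4.967
Lower limit = 49 − 4.967 ≈ 44.033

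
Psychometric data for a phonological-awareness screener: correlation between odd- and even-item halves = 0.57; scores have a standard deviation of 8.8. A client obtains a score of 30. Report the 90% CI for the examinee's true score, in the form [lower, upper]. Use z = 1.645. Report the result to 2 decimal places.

[22.42, 37.58]

Spearman-Brown: r = 2(0.57) / (1 + 0.57) = 1.140 / 1.570 ≈ 0.726
The standard error of measurement is 8.800·√(1 − 0.726) ≈ 8.800·0.523 ≈ 4.605.
Margin = 1.645 · 4.605 ≈ 7.576
90% CI: 30 ± 7.576 = [22.424, 37.576]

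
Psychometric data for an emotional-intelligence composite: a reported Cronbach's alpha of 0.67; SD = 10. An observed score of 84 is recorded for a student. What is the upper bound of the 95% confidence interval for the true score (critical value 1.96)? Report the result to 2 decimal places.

95.26

SEM = 10.0000×√(1 − 0.6700) ≈ 5.7446
Half-width = 1.96×5.7446 ≈ 11.2593
Upper limit = 84 + 11.2593 ≈ 95.2593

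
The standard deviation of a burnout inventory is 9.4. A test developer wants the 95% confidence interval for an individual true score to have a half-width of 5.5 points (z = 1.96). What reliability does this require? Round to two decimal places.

SEM needed = half-width / z = 5.5/1.96 ≈ 2.80612
r = 1 − (2.80612/9.4)² ≈ 1 − 0.08912 ≈ 0.91088

0.91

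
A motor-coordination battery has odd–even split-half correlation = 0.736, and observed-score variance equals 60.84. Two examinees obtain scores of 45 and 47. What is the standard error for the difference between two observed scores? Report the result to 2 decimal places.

4.30

SD = √60.84 = 7.8000
r_full = 2·0.736 / (1 + 0.736) ≈ 0.8479
SEM = 7.8000 × √(1 − 0.8479) = 7.8000 × √0.1521 ≈ 7.8000 × 0.3900 ≈ 3.0417
SE_diff = √2 × SEM ≈ 4.3017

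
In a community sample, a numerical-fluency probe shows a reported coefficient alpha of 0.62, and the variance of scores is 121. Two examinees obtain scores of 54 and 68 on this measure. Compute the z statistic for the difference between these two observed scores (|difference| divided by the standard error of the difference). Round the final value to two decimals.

SD = √121 ≈ 11.000
The standard error of measurement is 11.000·√(1 − 0.620) ≈ 11.000·0.616 ≈ 6.781.
SE_diff = SEM · √2 ≈ 6.781 · 1.414 ≈ 9.590
z = 14 / 9.590 ≈ 1.460

1.46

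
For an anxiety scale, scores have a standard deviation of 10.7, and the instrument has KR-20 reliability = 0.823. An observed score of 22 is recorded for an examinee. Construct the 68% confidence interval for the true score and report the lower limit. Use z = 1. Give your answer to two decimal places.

17.50

SEM = 10.700 · √(1 − 0.823) = 10.700 · √0.177 ≈ 10.700 · 0.421 ≈ 4.502
1 · SEM ≈ 4.502
Lower bound: 22 − 4.502 = 17.498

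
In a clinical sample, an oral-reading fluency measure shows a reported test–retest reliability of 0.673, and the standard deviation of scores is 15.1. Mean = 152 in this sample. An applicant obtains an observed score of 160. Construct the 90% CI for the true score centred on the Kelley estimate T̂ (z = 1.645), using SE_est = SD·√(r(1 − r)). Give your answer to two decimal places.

[145.73, 169.04]

T̂ = r·X + (1 − r)·M = 0.67300·160 + 0.32700·152 = 107.68000 + 49.70400 ≈ 157.38400
SE_est = SD · √(r(1 − r)) = 15.10000 · √0.22007 ≈ 15.10000 · 0.46912 ≈ 7.08367
CI = 157.38400 ± 1.645 · 7.08367 → [145.73136, 169.03664]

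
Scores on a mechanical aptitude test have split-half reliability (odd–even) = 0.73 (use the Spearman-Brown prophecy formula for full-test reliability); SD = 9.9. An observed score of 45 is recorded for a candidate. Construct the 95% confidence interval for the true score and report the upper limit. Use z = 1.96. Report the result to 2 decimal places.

Full-length reliability (Spearman-Brown) = 2(0.73)/(1+0.73) ≈ 0.844
SEM = 9.900 × √(1 − 0.844) = 9.900 × √0.156 ≈ 9.900 × 0.395 ≈ 3.911
Half-width = 1.96×3.911 ≈ 7.666
Upper bound: 45 + 7.666 = 52.666

52.67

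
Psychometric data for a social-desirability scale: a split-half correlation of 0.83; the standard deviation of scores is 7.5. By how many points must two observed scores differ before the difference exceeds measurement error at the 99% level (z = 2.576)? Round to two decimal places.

Full-length reliability (Spearman-Brown) = 2(0.83)/(1+0.83) ≈ 0.90710
The standard error of measurement is 7.50000×√(1 − 0.90710) ≈ 7.50000×0.30479 ≈ 2.28592.
SE_diff = √2 × SEM ≈ 3.23277
Smallest detectable difference = 2.576×3.23277 ≈ 8.32762

8.33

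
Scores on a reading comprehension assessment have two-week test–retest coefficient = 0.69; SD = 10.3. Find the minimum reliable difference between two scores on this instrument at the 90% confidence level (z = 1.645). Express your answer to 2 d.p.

The standard error of measurement is 10.300×√(1 − 0.690) ≈ 10.300×0.557 ≈ 5.735.
SE_diff = √2 × SEM ≈ 8.110
Smallest detectable difference = 1.645×8.110 ≈ 13.341

13.34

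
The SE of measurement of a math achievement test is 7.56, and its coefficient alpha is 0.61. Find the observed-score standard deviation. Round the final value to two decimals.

SD = SEM / √(1 − r) = 7.56 / √0.390 ≈ 7.56 / 0.624 ≈ 12.106

12.11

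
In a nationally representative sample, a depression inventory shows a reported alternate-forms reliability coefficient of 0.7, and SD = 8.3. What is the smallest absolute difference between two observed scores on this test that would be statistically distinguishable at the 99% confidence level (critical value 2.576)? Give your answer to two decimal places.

16.56

SEM = 8.300 * √(1 − 0.700) = 8.300 * √0.300 ≈ 8.300 * 0.548 ≈ 4.546
SE_diff = SEM * √2 ≈ 4.546 * 1.414 ≈ 6.429
Smallest detectable difference = 2.576*6.429 ≈ 16.561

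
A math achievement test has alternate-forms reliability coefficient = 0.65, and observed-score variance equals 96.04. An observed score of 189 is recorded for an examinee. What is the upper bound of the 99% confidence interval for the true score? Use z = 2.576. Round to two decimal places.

203.94

SD = √96.04 ≈ 9.800
The standard error of measurement is 9.800×√(1 − 0.650) ≈ 9.800×0.592 ≈ 5.798.
2.576 × SEM ≈ 14.935
Upper limit = 189 + 14.935 ≈ 203.935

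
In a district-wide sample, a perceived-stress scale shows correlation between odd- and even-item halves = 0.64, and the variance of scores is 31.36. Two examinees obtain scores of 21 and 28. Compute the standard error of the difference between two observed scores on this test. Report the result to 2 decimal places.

3.71

SD = √31.36 ≈ 5.60000
Spearman-Brown: r = 2(0.64) / (1 + 0.64) = 1.28000 / 1.64000 ≈ 0.78049
The standard error of measurement is 5.60000×√(1 − 0.78049) ≈ 5.60000×0.46852 ≈ 2.62372.
SE_diff = √2 × SEM ≈ 3.71050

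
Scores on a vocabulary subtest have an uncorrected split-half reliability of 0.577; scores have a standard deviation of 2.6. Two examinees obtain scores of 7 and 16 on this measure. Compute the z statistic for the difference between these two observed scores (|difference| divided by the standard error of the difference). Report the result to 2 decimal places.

4.73

Spearman-Brown: r = 2(0.577) / (1 + 0.577) = 1.154 / 1.577 ≃ 0.732
SEM = 2.600×√(1 − 0.732) ≃ 1.347
Standard error of the difference = 1.347·√2 ≃ 1.904
z = |7 − 16| / 1.904 = 9 / 1.904 ≃ 4.726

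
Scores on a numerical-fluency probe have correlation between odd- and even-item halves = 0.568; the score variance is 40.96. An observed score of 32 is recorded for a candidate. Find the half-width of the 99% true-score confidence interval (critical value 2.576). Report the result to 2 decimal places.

SD = √40.96 = 6.400
Full-length reliability (Spearman-Brown) = 2(0.568)/(1+0.568) ≈ 0.724
SEM = 6.400·√(1 − 0.724) ≈ 3.359
Margin = 2.576 · 3.359 ≈ 8.654

8.65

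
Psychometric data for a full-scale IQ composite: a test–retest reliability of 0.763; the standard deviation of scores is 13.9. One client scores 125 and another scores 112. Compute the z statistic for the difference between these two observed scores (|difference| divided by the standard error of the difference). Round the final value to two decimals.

The standard error of measurement is 13.900*√(1 − 0.763) ≈ 13.900*0.487 ≈ 6.767.
Standard error of the difference = 6.767·√2 ≈ 9.570
z = 13 / 9.570 ≈ 1.358

1.36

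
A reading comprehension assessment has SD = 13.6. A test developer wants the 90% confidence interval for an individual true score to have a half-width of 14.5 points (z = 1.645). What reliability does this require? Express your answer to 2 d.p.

0.58

SEM needed = half-width / z = 14.5/1.645 ≃ 8.8146
Required reliability = 1 − (SEM/SD)² = 1 − 0.4201 ≃ 0.5799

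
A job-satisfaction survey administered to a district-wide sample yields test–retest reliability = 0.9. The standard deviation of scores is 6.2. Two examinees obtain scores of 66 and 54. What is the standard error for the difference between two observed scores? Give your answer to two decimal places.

2.77

SEM = 6.20000 * √(1 − 0.90000) = 6.20000 * √0.10000 ≈ 6.20000 * 0.31623 ≈ 1.96061
Standard error of the difference = 1.96061·√2 ≈ 2.77272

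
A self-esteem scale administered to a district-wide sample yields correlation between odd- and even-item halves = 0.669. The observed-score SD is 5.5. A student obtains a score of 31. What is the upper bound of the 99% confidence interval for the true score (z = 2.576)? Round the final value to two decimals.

37.31

Full-length reliability (Spearman-Brown) = 2(0.669)/(1+0.669) ≈ 0.802
SEM = 5.500×√(1 − 0.802) ≈ 2.449
Half-width = 2.576×2.449 ≈ 6.309
Upper bound: 31 + 6.309 = 37.309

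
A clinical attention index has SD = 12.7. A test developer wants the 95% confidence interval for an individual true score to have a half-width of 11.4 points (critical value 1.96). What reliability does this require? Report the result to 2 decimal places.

0.79

Required SEM = 11.4 / 1.96 ≈ 5.8163
Required reliability = 1 − (SEM/SD)² = 1 − 0.2097 ≈ 0.7903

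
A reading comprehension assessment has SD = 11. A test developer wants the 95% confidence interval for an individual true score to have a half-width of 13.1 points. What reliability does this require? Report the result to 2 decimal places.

0.63

Required SEM = 13.1 / 1.96 ≈ 6.684
r = 1 − (SEM / SD)² = 1 − (6.684 / 11)² ≈ 1 − 0.369 ≈ 0.631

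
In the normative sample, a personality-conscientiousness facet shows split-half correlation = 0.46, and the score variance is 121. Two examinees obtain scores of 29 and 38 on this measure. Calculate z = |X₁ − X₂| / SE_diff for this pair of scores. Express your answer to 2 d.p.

SD = √121 = 11.000
Full-length reliability (Spearman-Brown) = 2(0.46)/(1+0.46) ≃ 0.630
SEM = 11.000*√(1 − 0.630) ≃ 6.690
SE_diff = SEM * √2 ≃ 6.690 * 1.414 ≃ 9.461
z = |29 − 38| / 9.461 = 9 / 9.461 ≃ 0.951

0.95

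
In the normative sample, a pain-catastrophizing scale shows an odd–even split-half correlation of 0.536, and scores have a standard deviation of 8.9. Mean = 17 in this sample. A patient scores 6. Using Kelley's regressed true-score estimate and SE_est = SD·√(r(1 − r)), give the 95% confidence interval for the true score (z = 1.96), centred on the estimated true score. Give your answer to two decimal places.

[1.31, 17.33]

Full-length reliability (Spearman-Brown) = 2(0.536)/(1+0.536) ≃ 0.6979
T̂ = r·X + (1 − r)·M = 0.6979*6 + 0.3021*17 ≃ 4.1875 + 5.1354 ≃ 9.3229
SE_est = SD * √(r(1 − r)) = 8.9000 * √0.2108 ≃ 8.9000 * 0.4592 ≃ 4.0865
95% CI: 9.3229 ± 8.0096 ≃ (1.3133, 17.3325)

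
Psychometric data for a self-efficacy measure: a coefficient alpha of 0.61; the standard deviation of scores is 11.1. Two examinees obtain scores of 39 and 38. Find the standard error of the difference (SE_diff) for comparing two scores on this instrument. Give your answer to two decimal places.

SEM = 11.1000*√(1 − 0.6100) ≈ 6.9319
SE_diff = SEM * √2 ≈ 6.9319 * 1.4142 ≈ 9.8033

9.80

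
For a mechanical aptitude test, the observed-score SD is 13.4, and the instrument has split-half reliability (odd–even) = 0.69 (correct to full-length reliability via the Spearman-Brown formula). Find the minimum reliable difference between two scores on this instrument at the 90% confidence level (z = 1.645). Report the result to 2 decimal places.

13.35

Spearman-Brown: r = 2(0.69) / (1 + 0.69) = 1.380 / 1.690 ≈ 0.817
SEM = 13.400 * √(1 − 0.817) = 13.400 * √0.183 ≈ 13.400 * 0.428 ≈ 5.739
SE_diff = √2 * SEM ≈ 8.116
Minimum reliable difference = 1.645 * SE_diff ≈ 1.645 * 8.116 ≈ 13.351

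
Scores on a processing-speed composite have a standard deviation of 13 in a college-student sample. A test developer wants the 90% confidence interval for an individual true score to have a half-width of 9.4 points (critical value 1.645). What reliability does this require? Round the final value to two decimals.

0.81

SEM needed = half-width / z = 9.4/1.645 ≈ 5.71429
r = 1 − (SEM / SD)² = 1 − (5.71429 / 13)² ≈ 1 − 0.19321 ≈ 0.80679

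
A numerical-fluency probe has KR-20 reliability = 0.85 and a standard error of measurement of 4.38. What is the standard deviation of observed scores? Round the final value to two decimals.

σ = SEM·(1 − r)^(−1/2) ≈ 4.38·2.582 ≈ 11.309

11.31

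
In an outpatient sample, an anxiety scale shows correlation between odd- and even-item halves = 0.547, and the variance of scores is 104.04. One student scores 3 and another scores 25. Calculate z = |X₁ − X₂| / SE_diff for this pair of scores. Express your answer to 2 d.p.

2.82

SD = √104.04 = 10.200
r_full = 2·0.547 / (1 + 0.547) ≈ 0.707
SEM = 10.200 · √(1 − 0.707) = 10.200 · √0.293 ≈ 10.200 · 0.541 ≈ 5.520
SE_diff = SEM · √2 ≈ 5.520 · 1.414 ≈ 7.806
z = |3 − 25| / 7.806 = 22 / 7.806 ≈ 2.818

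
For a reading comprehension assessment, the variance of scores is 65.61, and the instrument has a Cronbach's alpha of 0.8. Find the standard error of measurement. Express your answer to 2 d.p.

3.62

σ = 65.61^(1/2) = 8.100
SEM = 8.100×√(1 − 0.800) ≈ 3.622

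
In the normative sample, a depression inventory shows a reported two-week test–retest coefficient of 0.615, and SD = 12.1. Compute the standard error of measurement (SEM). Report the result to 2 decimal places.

7.51

SEM = 12.1000 * √(1 − 0.6150) = 12.1000 * √0.3850 ≈ 12.1000 * 0.6205 ≈ 7.5079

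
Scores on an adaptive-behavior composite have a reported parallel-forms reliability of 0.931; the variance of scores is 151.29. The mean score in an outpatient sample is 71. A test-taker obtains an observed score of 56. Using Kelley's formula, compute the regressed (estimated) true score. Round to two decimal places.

T̂ = r·X + (1 − r)·M = 0.931·56 + 0.069·71 = 52.136 + 4.899 ≃ 57.035

57.04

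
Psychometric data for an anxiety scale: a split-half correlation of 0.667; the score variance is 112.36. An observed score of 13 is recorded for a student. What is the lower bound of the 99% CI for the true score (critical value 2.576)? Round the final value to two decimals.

SD = √112.36 ≃ 10.6000
r_full = 2·0.667 / (1 + 0.667) ≃ 0.8002
The standard error of measurement is 10.6000·√(1 − 0.8002) ≃ 10.6000·0.4469 ≃ 4.7376.
Half-width = 2.576·4.7376 ≃ 12.2041
Lower bound: 13 − 12.2041 = 0.7959

0.80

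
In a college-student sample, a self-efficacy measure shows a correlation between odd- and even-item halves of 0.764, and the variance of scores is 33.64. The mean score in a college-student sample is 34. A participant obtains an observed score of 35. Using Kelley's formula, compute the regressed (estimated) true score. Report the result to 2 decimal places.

Spearman-Brown: r = 2(0.764) / (1 + 0.764) = 1.5280 / 1.7640 ≈ 0.8662
T̂ = 0.8662(35) + 0.1338(34) ≈ 34.8662

34.87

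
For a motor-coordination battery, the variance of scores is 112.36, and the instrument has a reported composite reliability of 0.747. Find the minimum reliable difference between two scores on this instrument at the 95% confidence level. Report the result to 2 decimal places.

14.78

SD = √112.36 ≈ 10.60000
SEM = 10.60000 × √(1 − 0.74700) = 10.60000 × √0.25300 ≈ 10.60000 × 0.50299 ≈ 5.33171
SE_diff = √2 × SEM ≈ 7.54017
Minimum reliable difference = 1.96 × SE_diff ≈ 1.96 × 7.54017 ≈ 14.77873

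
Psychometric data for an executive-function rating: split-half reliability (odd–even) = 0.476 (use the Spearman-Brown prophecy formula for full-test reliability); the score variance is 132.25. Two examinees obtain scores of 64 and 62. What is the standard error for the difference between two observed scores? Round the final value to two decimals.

9.69

SD = √132.25 ≈ 11.5000
Spearman-Brown: r = 2(0.476) / (1 + 0.476) = 0.9520 / 1.4760 ≈ 0.6450
SEM = 11.5000×√(1 − 0.6450) ≈ 6.8520
SE_diff = SEM × √2 ≈ 6.8520 × 1.4142 ≈ 9.6903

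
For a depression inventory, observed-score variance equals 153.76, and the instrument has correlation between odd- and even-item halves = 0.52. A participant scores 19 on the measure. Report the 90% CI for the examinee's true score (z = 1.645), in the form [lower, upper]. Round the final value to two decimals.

σ = 153.76^(1/2) = 12.4000
Spearman-Brown: r = 2(0.52) / (1 + 0.52) = 1.0400 / 1.5200 ≈ 0.6842
SEM = 12.4000 × √(1 − 0.6842) = 12.4000 × √0.3158 ≈ 12.4000 × 0.5620 ≈ 6.9682
1.645 × SEM ≈ 11.4627
CI = 19 ± 11.4627 → [7.5373, 30.4627]

[7.54, 30.46]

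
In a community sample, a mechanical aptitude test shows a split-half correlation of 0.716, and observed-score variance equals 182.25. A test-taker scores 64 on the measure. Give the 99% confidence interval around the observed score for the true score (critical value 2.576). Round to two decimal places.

[49.85, 78.15]

σ = 182.25^(1/2) = 13.500
r_full = 2·0.716 / (1 + 0.716) ≈ 0.834
SEM = 13.500 * √(1 − 0.834) = 13.500 * √0.166 ≈ 13.500 * 0.407 ≈ 5.492
Half-width = 2.576*5.492 ≈ 14.148
99% CI: 64 ± 14.148 = [49.852, 78.148]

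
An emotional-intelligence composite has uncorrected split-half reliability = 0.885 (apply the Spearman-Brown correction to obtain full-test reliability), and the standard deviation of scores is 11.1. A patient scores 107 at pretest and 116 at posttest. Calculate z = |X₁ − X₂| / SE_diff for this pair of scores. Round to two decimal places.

2.32

Spearman-Brown: r = 2(0.885) / (1 + 0.885) = 1.7700 / 1.8850 ≃ 0.9390
SEM = 11.1000 · √(1 − 0.9390) = 11.1000 · √0.0610 ≃ 11.1000 · 0.2470 ≃ 2.7417
Standard error of the difference = 2.7417·√2 ≃ 3.8773
z = |107 − 116| / 3.8773 = 9 / 3.8773 ≃ 2.3212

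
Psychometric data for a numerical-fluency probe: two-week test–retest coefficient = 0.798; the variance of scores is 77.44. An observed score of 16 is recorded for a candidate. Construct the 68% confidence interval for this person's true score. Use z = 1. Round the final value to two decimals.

SD = √77.44 ≈ 8.8000
The standard error of measurement is 8.8000×√(1 − 0.7980) ≈ 8.8000×0.4494 ≈ 3.9551.
Half-width = 1×3.9551 ≈ 3.9551
Interval: (12.0449, 19.9551)

[12.04, 19.96]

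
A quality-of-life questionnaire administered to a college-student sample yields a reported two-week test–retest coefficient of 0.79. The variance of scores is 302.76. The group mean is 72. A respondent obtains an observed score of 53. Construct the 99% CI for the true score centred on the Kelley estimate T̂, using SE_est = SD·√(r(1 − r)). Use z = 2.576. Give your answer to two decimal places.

[38.73, 75.25]

σ = 302.76^(1/2) = 17.4000
Estimated true score = 0.7900×53 + (1 − 0.7900)×72 ≈ 56.9900
SE_est = SD × √(r(1 − r)) = 17.4000 × √0.1659 ≈ 17.4000 × 0.4073 ≈ 7.0872
99% CI: 56.9900 ± 18.2565 ≈ (38.7335, 75.2465)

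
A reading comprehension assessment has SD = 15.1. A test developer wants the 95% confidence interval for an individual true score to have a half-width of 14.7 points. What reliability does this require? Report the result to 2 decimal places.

SEM needed = half-width / z = 14.7/1.96 ≈ 7.5000
r = 1 − (SEM / SD)² = 1 − (7.5000 / 15.1)² ≈ 1 − 0.2467 ≈ 0.7533

0.75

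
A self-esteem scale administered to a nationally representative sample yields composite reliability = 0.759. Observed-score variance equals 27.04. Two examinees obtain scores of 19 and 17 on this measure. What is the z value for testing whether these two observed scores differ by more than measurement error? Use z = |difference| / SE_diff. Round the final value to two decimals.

SD = √27.04 = 5.200
The standard error of measurement is 5.200×√(1 − 0.759) ≈ 5.200×0.491 ≈ 2.553.
SE_diff = √2 × SEM ≈ 3.610
z = |19 − 17| / 3.610 = 2 / 3.610 ≈ 0.554

0.55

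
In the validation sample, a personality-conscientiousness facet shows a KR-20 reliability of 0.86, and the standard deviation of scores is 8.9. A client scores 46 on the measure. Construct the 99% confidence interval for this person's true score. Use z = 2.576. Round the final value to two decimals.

[37.42, 54.58]

The standard error of measurement is 8.900*√(1 − 0.860) ≈ 8.900*0.374 ≈ 3.330.
2.576 * SEM ≈ 8.578
Interval: (37.422, 54.578)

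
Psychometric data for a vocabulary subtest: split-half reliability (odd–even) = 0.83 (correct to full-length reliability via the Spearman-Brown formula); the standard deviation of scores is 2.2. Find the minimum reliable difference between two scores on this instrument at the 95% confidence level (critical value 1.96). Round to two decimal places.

1.86

r_full = 2·0.83 / (1 + 0.83) ≈ 0.9071
The standard error of measurement is 2.2000*√(1 − 0.9071) ≈ 2.2000*0.3048 ≈ 0.6705.
SE_diff = SEM * √2 ≈ 0.6705 * 1.4142 ≈ 0.9483
Smallest detectable difference = 1.96*0.9483 ≈ 1.8586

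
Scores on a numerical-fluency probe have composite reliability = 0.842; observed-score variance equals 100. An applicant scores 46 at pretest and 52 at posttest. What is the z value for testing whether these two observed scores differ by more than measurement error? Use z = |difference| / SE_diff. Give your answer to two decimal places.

1.07

SD = √100 = 10.000
The standard error of measurement is 10.000*√(1 − 0.842) ≈ 10.000*0.397 ≈ 3.975.
SE_diff = SEM * √2 ≈ 3.975 * 1.414 ≈ 5.621
z = |46 − 52| / 5.621 = 6 / 5.621 ≈ 1.067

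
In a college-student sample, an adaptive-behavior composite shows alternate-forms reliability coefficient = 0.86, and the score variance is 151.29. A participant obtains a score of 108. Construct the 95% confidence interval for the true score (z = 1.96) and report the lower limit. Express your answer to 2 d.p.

σ = 151.29^(1/2) = 12.300
SEM = 12.300 · √(1 − 0.860) = 12.300 · √0.140 ≈ 12.300 · 0.374 ≈ 4.602
1.96 · SEM ≈ 9.020
Lower limit = 108 − 9.020 ≈ 98.980

98.98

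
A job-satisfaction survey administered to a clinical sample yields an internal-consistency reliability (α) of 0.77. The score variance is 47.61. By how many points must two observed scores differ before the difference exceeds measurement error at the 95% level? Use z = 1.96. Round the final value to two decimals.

9.17

SD = √47.61 ≃ 6.9000
SEM = 6.9000×√(1 − 0.7700) ≃ 3.3091
Standard error of the difference = 3.3091·√2 ≃ 4.6798
Smallest detectable difference = 1.96×4.6798 ≃ 9.1724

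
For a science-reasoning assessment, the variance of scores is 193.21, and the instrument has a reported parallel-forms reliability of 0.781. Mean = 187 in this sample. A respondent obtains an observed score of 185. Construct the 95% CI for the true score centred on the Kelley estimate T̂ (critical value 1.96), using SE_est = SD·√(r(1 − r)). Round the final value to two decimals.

σ = 193.21^(1/2) = 13.9000
T̂ = r·X + (1 − r)·M = 0.7810·185 + 0.2190·187 = 144.4850 + 40.9530 ≈ 185.4380
SE_est = 13.9000·√[r(1 − r)] ≈ 5.7486
95% CI: 185.4380 ± 11.2673 ≈ (174.1707, 196.7053)

[174.17, 196.71]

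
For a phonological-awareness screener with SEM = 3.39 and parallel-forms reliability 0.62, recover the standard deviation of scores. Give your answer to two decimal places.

σ = SEM·(1 − r)^(−1/2) ≈ 3.39*1.6222 ≈ 5.4993

5.50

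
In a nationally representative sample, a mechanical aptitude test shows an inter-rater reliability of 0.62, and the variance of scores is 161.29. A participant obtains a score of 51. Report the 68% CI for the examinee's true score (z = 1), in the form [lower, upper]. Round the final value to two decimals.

[43.17, 58.83]

SD = √161.29 ≈ 12.70000
SEM = 12.70000 · √(1 − 0.62000) = 12.70000 · √0.38000 ≈ 12.70000 · 0.61644 ≈ 7.82881
Half-width = 1·7.82881 ≈ 7.82881
CI = 51 ± 7.82881 → [43.17119, 58.82881]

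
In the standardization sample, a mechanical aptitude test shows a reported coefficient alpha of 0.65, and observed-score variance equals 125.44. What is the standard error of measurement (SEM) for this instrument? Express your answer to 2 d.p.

6.63

SD = √125.44 = 11.2000
SEM = 11.2000·√(1 − 0.6500) ≃ 6.6260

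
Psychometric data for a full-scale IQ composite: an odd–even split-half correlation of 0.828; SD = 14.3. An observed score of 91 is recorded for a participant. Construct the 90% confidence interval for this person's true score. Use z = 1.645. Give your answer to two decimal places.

[83.78, 98.22]

Full-length reliability (Spearman-Brown) = 2(0.828)/(1+0.828) ≈ 0.9059
SEM = 14.3000×√(1 − 0.9059) ≈ 4.3864
1.645 × SEM ≈ 7.2157
Interval: (83.7843, 98.2157)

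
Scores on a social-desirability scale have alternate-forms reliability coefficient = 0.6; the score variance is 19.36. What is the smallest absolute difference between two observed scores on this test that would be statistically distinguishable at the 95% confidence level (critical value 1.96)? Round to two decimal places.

7.71

SD = √19.36 ≃ 4.400
SEM = 4.400*√(1 − 0.600) ≃ 2.783
SE_diff = √2 * SEM ≃ 3.935
Minimum reliable difference = 1.96 * SE_diff ≃ 1.96 * 3.935 ≃ 7.714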